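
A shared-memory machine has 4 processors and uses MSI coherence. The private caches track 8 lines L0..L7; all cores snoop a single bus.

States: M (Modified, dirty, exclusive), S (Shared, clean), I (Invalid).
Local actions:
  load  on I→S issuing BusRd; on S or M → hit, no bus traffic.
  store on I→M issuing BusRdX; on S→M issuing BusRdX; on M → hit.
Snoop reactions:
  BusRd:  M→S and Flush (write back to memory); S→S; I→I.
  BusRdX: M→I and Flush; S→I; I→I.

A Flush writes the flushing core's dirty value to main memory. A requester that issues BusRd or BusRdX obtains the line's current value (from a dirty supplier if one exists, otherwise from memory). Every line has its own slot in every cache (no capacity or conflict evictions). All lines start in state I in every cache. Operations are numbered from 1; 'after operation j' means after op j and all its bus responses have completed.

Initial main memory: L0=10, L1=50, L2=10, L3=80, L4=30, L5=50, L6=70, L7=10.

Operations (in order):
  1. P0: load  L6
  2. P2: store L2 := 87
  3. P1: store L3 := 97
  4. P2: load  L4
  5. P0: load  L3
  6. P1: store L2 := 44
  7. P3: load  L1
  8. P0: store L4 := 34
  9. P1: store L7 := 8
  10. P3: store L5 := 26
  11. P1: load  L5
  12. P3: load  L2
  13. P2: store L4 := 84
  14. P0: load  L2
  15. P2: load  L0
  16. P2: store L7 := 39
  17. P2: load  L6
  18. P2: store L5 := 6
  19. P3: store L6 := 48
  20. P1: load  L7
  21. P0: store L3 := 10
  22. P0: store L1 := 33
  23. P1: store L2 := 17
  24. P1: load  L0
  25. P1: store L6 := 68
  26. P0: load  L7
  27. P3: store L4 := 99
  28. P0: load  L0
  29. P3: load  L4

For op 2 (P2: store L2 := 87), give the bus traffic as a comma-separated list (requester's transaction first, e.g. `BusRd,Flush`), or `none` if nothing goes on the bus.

bus = BusRdX

1. P0: load  L6  bus=[BusRd]  L6: P0=S P1=I P2=I P3=I  mem[L6]=70
2. P2: store L2 := 87  bus=[BusRdX]  L2: P0=I P1=I P2=M P3=I  mem[L2]=10
3. P1: store L3 := 97  bus=[BusRdX]  L3: P0=I P1=M P2=I P3=I  mem[L3]=80
4. P2: load  L4  bus=[BusRd]  L4: P0=I P1=I P2=S P3=I  mem[L4]=30
5. P0: load  L3  bus=[BusRd,Flush]  L3: P0=S P1=S P2=I P3=I  mem[L3]=97
6. P1: store L2 := 44  bus=[BusRdX,Flush]  L2: P0=I P1=M P2=I P3=I  mem[L2]=87
7. P3: load  L1  bus=[BusRd]  L1: P0=I P1=I P2=I P3=S  mem[L1]=50
8. P0: store L4 := 34  bus=[BusRdX]  L4: P0=M P1=I P2=I P3=I  mem[L4]=30
9. P1: store L7 := 8  bus=[BusRdX]  L7: P0=I P1=M P2=I P3=I  mem[L7]=10
10. P3: store L5 := 26  bus=[BusRdX]  L5: P0=I P1=I P2=I P3=M  mem[L5]=50
11. P1: load  L5  bus=[BusRd,Flush]  L5: P0=I P1=S P2=I P3=S  mem[L5]=26
12. P3: load  L2  bus=[BusRd,Flush]  L2: P0=I P1=S P2=I P3=S  mem[L2]=44
13. P2: store L4 := 84  bus=[BusRdX,Flush]  L4: P0=I P1=I P2=M P3=I  mem[L4]=34
14. P0: load  L2  bus=[BusRd]  L2: P0=S P1=S P2=I P3=S  mem[L2]=44
15. P2: load  L0  bus=[BusRd]  L0: P0=I P1=I P2=S P3=I  mem[L0]=10
16. P2: store L7 := 39  bus=[BusRdX,Flush]  L7: P0=I P1=I P2=M P3=I  mem[L7]=8
17. P2: load  L6  bus=[BusRd]  L6: P0=S P1=I P2=S P3=I  mem[L6]=70
18. P2: store L5 := 6  bus=[BusRdX]  L5: P0=I P1=I P2=M P3=I  mem[L5]=26
19. P3: store L6 := 48  bus=[BusRdX]  L6: P0=I P1=I P2=I P3=M  mem[L6]=70
20. P1: load  L7  bus=[BusRd,Flush]  L7: P0=I P1=S P2=S P3=I  mem[L7]=39
21. P0: store L3 := 10  bus=[BusRdX]  L3: P0=M P1=I P2=I P3=I  mem[L3]=97
22. P0: store L1 := 33  bus=[BusRdX]  L1: P0=M P1=I P2=I P3=I  mem[L1]=50
23. P1: store L2 := 17  bus=[BusRdX]  L2: P0=I P1=M P2=I P3=I  mem[L2]=44
24. P1: load  L0  bus=[BusRd]  L0: P0=I P1=S P2=S P3=I  mem[L0]=10
25. P1: store L6 := 68  bus=[BusRdX,Flush]  L6: P0=I P1=M P2=I P3=I  mem[L6]=48
26. P0: load  L7  bus=[BusRd]  L7: P0=S P1=S P2=S P3=I  mem[L7]=39
27. P3: store L4 := 99  bus=[BusRdX,Flush]  L4: P0=I P1=I P2=I P3=M  mem[L4]=84
28. P0: load  L0  bus=[BusRd]  L0: P0=S P1=S P2=S P3=I  mem[L0]=10
29. P3: load  L4  bus=[-]  L4: P0=I P1=I P2=I P3=M  mem[L4]=84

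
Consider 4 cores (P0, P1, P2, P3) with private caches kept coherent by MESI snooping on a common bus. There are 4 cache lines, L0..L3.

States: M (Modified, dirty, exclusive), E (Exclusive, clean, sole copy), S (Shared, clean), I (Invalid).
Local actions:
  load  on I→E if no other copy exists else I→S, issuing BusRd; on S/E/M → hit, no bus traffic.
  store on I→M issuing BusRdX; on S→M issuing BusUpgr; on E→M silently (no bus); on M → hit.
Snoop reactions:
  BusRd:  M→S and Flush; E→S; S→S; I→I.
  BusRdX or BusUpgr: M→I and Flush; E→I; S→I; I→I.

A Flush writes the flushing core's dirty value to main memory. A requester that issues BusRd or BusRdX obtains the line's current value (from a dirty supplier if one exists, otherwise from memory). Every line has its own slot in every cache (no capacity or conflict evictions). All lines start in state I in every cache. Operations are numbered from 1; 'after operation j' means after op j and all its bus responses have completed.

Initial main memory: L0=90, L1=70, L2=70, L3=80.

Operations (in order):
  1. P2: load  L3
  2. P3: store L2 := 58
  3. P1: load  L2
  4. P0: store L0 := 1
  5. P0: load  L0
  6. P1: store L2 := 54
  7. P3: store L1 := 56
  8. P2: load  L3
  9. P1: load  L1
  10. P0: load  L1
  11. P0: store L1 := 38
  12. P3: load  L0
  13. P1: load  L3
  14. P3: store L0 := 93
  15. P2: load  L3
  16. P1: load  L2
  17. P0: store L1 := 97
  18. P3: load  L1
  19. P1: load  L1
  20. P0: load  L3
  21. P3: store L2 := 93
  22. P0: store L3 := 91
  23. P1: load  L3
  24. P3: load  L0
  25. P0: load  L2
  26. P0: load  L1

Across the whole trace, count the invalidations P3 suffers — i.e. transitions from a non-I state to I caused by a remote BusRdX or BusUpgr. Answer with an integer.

  op1 P2: load  L3 → I/I/E/I on L3; bus BusRd; mem=80
  op2 P3: store L2 := 58 → I/I/I/M on L2; bus BusRdX; mem=70
  op3 P1: load  L2 → I/S/I/S on L2; bus BusRd Flush; mem=58
  op4 P0: store L0 := 1 → M/I/I/I on L0; bus BusRdX; mem=90
  op5 P0: load  L0 → M/I/I/I on L0; bus (none); mem=90
  op6 P1: store L2 := 54 → I/M/I/I on L2; bus BusUpgr; mem=58
  op7 P3: store L1 := 56 → I/I/I/M on L1; bus BusRdX; mem=70
  op8 P2: load  L3 → I/I/E/I on L3; bus (none); mem=80
  op9 P1: load  L1 → I/S/I/S on L1; bus BusRd Flush; mem=56
  op10 P0: load  L1 → S/S/I/S on L1; bus BusRd; mem=56
  op11 P0: store L1 := 38 → M/I/I/I on L1; bus BusUpgr; mem=56
  op12 P3: load  L0 → S/I/I/S on L0; bus BusRd Flush; mem=1
  op13 P1: load  L3 → I/S/S/I on L3; bus BusRd; mem=80
  op14 P3: store L0 := 93 → I/I/I/M on L0; bus BusUpgr; mem=1
  op15 P2: load  L3 → I/S/S/I on L3; bus (none); mem=80
  op16 P1: load  L2 → I/M/I/I on L2; bus (none); mem=58
  op17 P0: store L1 := 97 → M/I/I/I on L1; bus (none); mem=56
  op18 P3: load  L1 → S/I/I/S on L1; bus BusRd Flush; mem=97
  op19 P1: load  L1 → S/S/I/S on L1; bus BusRd; mem=97
  op20 P0: load  L3 → S/S/S/I on L3; bus BusRd; mem=80
  op21 P3: store L2 := 93 → I/I/I/M on L2; bus BusRdX Flush; mem=54
  op22 P0: store L3 := 91 → M/I/I/I on L3; bus BusUpgr; mem=80
  op23 P1: load  L3 → S/S/I/I on L3; bus BusRd Flush; mem=91
  op24 P3: load  L0 → I/I/I/M on L0; bus (none); mem=1
  op25 P0: load  L2 → S/I/I/S on L2; bus BusRd Flush; mem=93
  op26 P0: load  L1 → S/S/I/S on L1; bus (none); mem=97

invalidations = 2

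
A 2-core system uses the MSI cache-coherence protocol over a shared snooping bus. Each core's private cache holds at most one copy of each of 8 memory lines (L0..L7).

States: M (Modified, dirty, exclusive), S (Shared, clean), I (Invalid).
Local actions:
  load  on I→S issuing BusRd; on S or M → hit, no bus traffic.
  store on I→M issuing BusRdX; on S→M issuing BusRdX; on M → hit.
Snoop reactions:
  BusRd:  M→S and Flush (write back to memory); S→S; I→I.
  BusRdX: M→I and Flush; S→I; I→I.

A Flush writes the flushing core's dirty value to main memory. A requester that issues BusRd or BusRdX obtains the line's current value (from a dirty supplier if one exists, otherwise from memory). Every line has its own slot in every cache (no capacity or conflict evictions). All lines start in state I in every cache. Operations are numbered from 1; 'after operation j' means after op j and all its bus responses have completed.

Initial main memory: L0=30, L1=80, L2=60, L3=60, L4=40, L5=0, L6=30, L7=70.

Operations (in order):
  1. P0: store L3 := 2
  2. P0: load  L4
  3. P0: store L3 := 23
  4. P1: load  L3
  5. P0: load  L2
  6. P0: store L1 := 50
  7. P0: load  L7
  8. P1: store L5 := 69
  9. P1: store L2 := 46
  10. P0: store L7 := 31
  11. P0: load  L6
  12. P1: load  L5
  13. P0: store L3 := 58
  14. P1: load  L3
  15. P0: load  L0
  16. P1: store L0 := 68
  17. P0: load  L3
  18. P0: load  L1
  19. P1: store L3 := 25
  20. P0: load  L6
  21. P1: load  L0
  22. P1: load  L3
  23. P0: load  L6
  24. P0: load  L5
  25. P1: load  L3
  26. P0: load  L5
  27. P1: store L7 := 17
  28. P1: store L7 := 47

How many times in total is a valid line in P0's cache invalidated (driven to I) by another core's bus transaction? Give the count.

  op1 P0: store L3 := 2 → M/I on L3; bus BusRdX; mem=60
  op2 P0: load  L4 → S/I on L4; bus BusRd; mem=40
  op3 P0: store L3 := 23 → M/I on L3; bus (none); mem=60
  op4 P1: load  L3 → S/S on L3; bus BusRd Flush; mem=23
  op5 P0: load  L2 → S/I on L2; bus BusRd; mem=60
  op6 P0: store L1 := 50 → M/I on L1; bus BusRdX; mem=80
  op7 P0: load  L7 → S/I on L7; bus BusRd; mem=70
  op8 P1: store L5 := 69 → I/M on L5; bus BusRdX; mem=0
  op9 P1: store L2 := 46 → I/M on L2; bus BusRdX; mem=60
  op10 P0: store L7 := 31 → M/I on L7; bus BusRdX; mem=70
  op11 P0: load  L6 → S/I on L6; bus BusRd; mem=30
  op12 P1: load  L5 → I/M on L5; bus (none); mem=0
  op13 P0: store L3 := 58 → M/I on L3; bus BusRdX; mem=23
  op14 P1: load  L3 → S/S on L3; bus BusRd Flush; mem=58
  op15 P0: load  L0 → S/I on L0; bus BusRd; mem=30
  op16 P1: store L0 := 68 → I/M on L0; bus BusRdX; mem=30
  op17 P0: load  L3 → S/S on L3; bus (none); mem=58
  op18 P0: load  L1 → M/I on L1; bus (none); mem=80
  op19 P1: store L3 := 25 → I/M on L3; bus BusRdX; mem=58
  op20 P0: load  L6 → S/I on L6; bus (none); mem=30
  op21 P1: load  L0 → I/M on L0; bus (none); mem=30
  op22 P1: load  L3 → I/M on L3; bus (none); mem=58
  op23 P0: load  L6 → S/I on L6; bus (none); mem=30
  op24 P0: load  L5 → S/S on L5; bus BusRd Flush; mem=69
  op25 P1: load  L3 → I/M on L3; bus (none); mem=58
  op26 P0: load  L5 → S/S on L5; bus (none); mem=69
  op27 P1: store L7 := 17 → I/M on L7; bus BusRdX Flush; mem=31
  op28 P1: store L7 := 47 → I/M on L7; bus (none); mem=31

invalidations = 4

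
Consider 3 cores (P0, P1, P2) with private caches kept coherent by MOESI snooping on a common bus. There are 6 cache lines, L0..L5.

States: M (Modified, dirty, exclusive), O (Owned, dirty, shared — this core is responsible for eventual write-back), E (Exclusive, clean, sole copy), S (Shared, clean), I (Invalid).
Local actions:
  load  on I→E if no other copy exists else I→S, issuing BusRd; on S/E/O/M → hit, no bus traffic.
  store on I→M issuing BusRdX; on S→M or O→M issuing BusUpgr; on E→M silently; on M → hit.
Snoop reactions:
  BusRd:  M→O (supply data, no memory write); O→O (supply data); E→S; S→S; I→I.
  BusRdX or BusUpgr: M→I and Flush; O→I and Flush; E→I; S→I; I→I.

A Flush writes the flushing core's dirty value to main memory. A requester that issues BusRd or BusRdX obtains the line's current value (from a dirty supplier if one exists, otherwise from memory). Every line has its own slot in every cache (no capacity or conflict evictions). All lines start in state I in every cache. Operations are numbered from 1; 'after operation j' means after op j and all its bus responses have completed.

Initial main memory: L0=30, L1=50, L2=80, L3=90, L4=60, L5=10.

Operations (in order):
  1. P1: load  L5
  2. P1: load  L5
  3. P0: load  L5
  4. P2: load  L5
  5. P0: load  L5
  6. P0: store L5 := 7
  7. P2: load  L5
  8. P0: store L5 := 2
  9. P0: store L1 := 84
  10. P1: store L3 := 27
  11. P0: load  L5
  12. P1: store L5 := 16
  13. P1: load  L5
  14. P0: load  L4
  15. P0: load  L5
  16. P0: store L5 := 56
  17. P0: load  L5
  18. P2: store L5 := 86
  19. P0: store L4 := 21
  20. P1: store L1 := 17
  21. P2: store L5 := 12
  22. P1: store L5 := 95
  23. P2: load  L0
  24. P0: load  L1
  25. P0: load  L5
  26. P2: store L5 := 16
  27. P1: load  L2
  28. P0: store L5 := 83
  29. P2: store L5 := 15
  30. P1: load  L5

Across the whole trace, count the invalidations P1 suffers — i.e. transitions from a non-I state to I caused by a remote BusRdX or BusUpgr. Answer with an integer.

1. P1: load  L5  bus=[BusRd]  L5: P0=I P1=E P2=I  mem[L5]=10
2. P1: load  L5  bus=[-]  L5: P0=I P1=E P2=I  mem[L5]=10
3. P0: load  L5  bus=[BusRd]  L5: P0=S P1=S P2=I  mem[L5]=10
4. P2: load  L5  bus=[BusRd]  L5: P0=S P1=S P2=S  mem[L5]=10
5. P0: load  L5  bus=[-]  L5: P0=S P1=S P2=S  mem[L5]=10
6. P0: store L5 := 7  bus=[BusUpgr]  L5: P0=M P1=I P2=I  mem[L5]=10
7. P2: load  L5  bus=[BusRd]  L5: P0=O P1=I P2=S  mem[L5]=10
8. P0: store L5 := 2  bus=[BusUpgr]  L5: P0=M P1=I P2=I  mem[L5]=10
9. P0: store L1 := 84  bus=[BusRdX]  L1: P0=M P1=I P2=I  mem[L1]=50
10. P1: store L3 := 27  bus=[BusRdX]  L3: P0=I P1=M P2=I  mem[L3]=90
11. P0: load  L5  bus=[-]  L5: P0=M P1=I P2=I  mem[L5]=10
12. P1: store L5 := 16  bus=[BusRdX,Flush]  L5: P0=I P1=M P2=I  mem[L5]=2
13. P1: load  L5  bus=[-]  L5: P0=I P1=M P2=I  mem[L5]=2
14. P0: load  L4  bus=[BusRd]  L4: P0=E P1=I P2=I  mem[L4]=60
15. P0: load  L5  bus=[BusRd]  L5: P0=S P1=O P2=I  mem[L5]=2
16. P0: store L5 := 56  bus=[BusUpgr,Flush]  L5: P0=M P1=I P2=I  mem[L5]=16
17. P0: load  L5  bus=[-]  L5: P0=M P1=I P2=I  mem[L5]=16
18. P2: store L5 := 86  bus=[BusRdX,Flush]  L5: P0=I P1=I P2=M  mem[L5]=56
19. P0: store L4 := 21  bus=[-]  L4: P0=M P1=I P2=I  mem[L4]=60
20. P1: store L1 := 17  bus=[BusRdX,Flush]  L1: P0=I P1=M P2=I  mem[L1]=84
21. P2: store L5 := 12  bus=[-]  L5: P0=I P1=I P2=M  mem[L5]=56
22. P1: store L5 := 95  bus=[BusRdX,Flush]  L5: P0=I P1=M P2=I  mem[L5]=12
23. P2: load  L0  bus=[BusRd]  L0: P0=I P1=I P2=E  mem[L0]=30
24. P0: load  L1  bus=[BusRd]  L1: P0=S P1=O P2=I  mem[L1]=84
25. P0: load  L5  bus=[BusRd]  L5: P0=S P1=O P2=I  mem[L5]=12
26. P2: store L5 := 16  bus=[BusRdX,Flush]  L5: P0=I P1=I P2=M  mem[L5]=95
27. P1: load  L2  bus=[BusRd]  L2: P0=I P1=E P2=I  mem[L2]=80
28. P0: store L5 := 83  bus=[BusRdX,Flush]  L5: P0=M P1=I P2=I  mem[L5]=16
29. P2: store L5 := 15  bus=[BusRdX,Flush]  L5: P0=I P1=I P2=M  mem[L5]=83
30. P1: load  L5  bus=[BusRd]  L5: P0=I P1=S P2=O  mem[L5]=83

invalidations = 3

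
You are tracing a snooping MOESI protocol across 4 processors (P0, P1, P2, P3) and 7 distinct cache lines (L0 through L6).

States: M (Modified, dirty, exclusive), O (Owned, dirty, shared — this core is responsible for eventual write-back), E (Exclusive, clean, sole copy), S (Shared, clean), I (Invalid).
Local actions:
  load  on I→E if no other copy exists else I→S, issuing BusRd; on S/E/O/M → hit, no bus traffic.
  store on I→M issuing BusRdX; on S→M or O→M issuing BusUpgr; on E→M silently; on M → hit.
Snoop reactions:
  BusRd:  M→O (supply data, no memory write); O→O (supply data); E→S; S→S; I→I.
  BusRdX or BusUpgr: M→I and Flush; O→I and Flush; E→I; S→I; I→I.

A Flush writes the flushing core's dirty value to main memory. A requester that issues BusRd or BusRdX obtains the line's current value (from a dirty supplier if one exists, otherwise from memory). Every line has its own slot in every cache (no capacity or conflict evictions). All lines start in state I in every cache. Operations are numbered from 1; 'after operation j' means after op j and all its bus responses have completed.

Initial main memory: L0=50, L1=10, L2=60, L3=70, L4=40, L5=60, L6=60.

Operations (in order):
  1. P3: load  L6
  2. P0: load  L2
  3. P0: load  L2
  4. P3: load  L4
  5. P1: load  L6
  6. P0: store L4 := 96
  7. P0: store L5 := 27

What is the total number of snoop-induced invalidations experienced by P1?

[1] P3: load  L6 | P0:I, P1:I, P2:I, P3:E(60) | bus: BusRd
[2] P0: load  L2 | P0:E(60), P1:I, P2:I, P3:I | bus: BusRd
[3] P0: load  L2 | P0:E(60), P1:I, P2:I, P3:I | bus: none
[4] P3: load  L4 | P0:I, P1:I, P2:I, P3:E(40) | bus: BusRd
[5] P1: load  L6 | P0:I, P1:S(60), P2:I, P3:S(60) | bus: BusRd
[6] P0: store L4 := 96 | P0:M(96), P1:I, P2:I, P3:I | bus: BusRdX
[7] P0: store L5 := 27 | P0:M(27), P1:I, P2:I, P3:I | bus: BusRdX

invalidations = 0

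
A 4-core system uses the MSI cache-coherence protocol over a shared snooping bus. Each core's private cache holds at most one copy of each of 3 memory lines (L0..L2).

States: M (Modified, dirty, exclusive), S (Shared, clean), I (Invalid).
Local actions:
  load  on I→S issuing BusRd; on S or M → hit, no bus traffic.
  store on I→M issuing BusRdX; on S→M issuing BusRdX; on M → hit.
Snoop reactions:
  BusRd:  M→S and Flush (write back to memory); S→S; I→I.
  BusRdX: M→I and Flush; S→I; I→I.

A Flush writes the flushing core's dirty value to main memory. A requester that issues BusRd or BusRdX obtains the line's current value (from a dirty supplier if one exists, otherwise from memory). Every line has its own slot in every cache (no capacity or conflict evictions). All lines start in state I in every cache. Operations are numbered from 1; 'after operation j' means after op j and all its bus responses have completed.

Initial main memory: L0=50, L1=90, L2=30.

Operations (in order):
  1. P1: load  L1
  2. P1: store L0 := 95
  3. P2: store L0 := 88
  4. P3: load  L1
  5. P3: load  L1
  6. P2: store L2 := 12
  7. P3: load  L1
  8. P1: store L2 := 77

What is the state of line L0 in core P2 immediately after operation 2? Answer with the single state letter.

state = I

1. P1: load  L1  bus=[BusRd]  L1: P0=I P1=S P2=I P3=I  mem[L1]=90
2. P1: store L0 := 95  bus=[BusRdX]  L0: P0=I P1=M P2=I P3=I  mem[L0]=50
3. P2: store L0 := 88  bus=[BusRdX,Flush]  L0: P0=I P1=I P2=M P3=I  mem[L0]=95
4. P3: load  L1  bus=[BusRd]  L1: P0=I P1=S P2=I P3=S  mem[L1]=90
5. P3: load  L1  bus=[-]  L1: P0=I P1=S P2=I P3=S  mem[L1]=90
6. P2: store L2 := 12  bus=[BusRdX]  L2: P0=I P1=I P2=M P3=I  mem[L2]=30
7. P3: load  L1  bus=[-]  L1: P0=I P1=S P2=I P3=S  mem[L1]=90
8. P1: store L2 := 77  bus=[BusRdX,Flush]  L2: P0=I P1=M P2=I P3=I  mem[L2]=12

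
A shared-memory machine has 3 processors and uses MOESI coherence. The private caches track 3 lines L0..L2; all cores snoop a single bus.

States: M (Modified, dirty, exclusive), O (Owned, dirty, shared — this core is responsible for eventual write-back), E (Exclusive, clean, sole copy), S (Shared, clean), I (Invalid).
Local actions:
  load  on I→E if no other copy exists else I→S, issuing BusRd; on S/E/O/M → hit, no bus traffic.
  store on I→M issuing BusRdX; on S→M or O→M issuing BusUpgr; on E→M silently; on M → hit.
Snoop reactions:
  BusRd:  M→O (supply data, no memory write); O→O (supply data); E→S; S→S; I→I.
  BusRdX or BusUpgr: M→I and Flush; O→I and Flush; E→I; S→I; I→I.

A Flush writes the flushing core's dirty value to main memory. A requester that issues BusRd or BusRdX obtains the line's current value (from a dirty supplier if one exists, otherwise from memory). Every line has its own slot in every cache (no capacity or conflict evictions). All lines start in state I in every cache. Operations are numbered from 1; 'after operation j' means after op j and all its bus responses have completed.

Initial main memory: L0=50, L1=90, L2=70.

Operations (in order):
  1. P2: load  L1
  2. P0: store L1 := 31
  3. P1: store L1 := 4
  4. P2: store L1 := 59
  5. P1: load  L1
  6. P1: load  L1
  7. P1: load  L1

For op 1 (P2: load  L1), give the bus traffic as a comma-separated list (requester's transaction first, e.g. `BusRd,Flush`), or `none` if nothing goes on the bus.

bus = BusRd

1. P2: load  L1  bus=[BusRd]  L1: P0=I P1=I P2=E  mem[L1]=90
2. P0: store L1 := 31  bus=[BusRdX]  L1: P0=M P1=I P2=I  mem[L1]=90
3. P1: store L1 := 4  bus=[BusRdX,Flush]  L1: P0=I P1=M P2=I  mem[L1]=31
4. P2: store L1 := 59  bus=[BusRdX,Flush]  L1: P0=I P1=I P2=M  mem[L1]=4
5. P1: load  L1  bus=[BusRd]  L1: P0=I P1=S P2=O  mem[L1]=4
6. P1: load  L1  bus=[-]  L1: P0=I P1=S P2=O  mem[L1]=4
7. P1: load  L1  bus=[-]  L1: P0=I P1=S P2=O  mem[L1]=4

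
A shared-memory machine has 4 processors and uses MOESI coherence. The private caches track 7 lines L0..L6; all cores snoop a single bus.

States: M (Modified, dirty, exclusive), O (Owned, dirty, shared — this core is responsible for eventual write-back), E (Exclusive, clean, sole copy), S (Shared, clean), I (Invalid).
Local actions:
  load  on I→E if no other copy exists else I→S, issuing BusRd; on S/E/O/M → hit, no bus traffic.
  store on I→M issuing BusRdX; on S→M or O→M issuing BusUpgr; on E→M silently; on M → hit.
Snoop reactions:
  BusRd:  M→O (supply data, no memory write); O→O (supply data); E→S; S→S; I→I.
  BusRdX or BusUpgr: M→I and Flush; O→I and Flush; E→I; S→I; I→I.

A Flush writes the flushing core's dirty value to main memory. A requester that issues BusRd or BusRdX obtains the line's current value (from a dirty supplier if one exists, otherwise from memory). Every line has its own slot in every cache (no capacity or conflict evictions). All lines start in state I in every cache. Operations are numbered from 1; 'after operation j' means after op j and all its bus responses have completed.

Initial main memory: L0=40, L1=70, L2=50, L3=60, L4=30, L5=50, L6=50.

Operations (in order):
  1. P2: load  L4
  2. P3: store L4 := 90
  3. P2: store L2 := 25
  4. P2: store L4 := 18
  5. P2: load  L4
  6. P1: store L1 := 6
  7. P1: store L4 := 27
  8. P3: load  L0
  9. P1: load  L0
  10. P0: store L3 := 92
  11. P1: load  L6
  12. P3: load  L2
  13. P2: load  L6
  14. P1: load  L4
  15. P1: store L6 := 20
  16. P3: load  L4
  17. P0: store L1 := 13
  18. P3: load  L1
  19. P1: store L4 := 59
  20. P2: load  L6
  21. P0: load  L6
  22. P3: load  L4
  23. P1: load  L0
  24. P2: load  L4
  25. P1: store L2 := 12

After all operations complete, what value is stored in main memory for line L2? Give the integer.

memory[L2] = 25

1. P2: load  L4  bus=[BusRd]  L4: P0=I P1=I P2=E P3=I  mem[L4]=30
2. P3: store L4 := 90  bus=[BusRdX]  L4: P0=I P1=I P2=I P3=M  mem[L4]=30
3. P2: store L2 := 25  bus=[BusRdX]  L2: P0=I P1=I P2=M P3=I  mem[L2]=50
4. P2: store L4 := 18  bus=[BusRdX,Flush]  L4: P0=I P1=I P2=M P3=I  mem[L4]=90
5. P2: load  L4  bus=[-]  L4: P0=I P1=I P2=M P3=I  mem[L4]=90
6. P1: store L1 := 6  bus=[BusRdX]  L1: P0=I P1=M P2=I P3=I  mem[L1]=70
7. P1: store L4 := 27  bus=[BusRdX,Flush]  L4: P0=I P1=M P2=I P3=I  mem[L4]=18
8. P3: load  L0  bus=[BusRd]  L0: P0=I P1=I P2=I P3=E  mem[L0]=40
9. P1: load  L0  bus=[BusRd]  L0: P0=I P1=S P2=I P3=S  mem[L0]=40
10. P0: store L3 := 92  bus=[BusRdX]  L3: P0=M P1=I P2=I P3=I  mem[L3]=60
11. P1: load  L6  bus=[BusRd]  L6: P0=I P1=E P2=I P3=I  mem[L6]=50
12. P3: load  L2  bus=[BusRd]  L2: P0=I P1=I P2=O P3=S  mem[L2]=50
13. P2: load  L6  bus=[BusRd]  L6: P0=I P1=S P2=S P3=I  mem[L6]=50
14. P1: load  L4  bus=[-]  L4: P0=I P1=M P2=I P3=I  mem[L4]=18
15. P1: store L6 := 20  bus=[BusUpgr]  L6: P0=I P1=M P2=I P3=I  mem[L6]=50
16. P3: load  L4  bus=[BusRd]  L4: P0=I P1=O P2=I P3=S  mem[L4]=18
17. P0: store L1 := 13  bus=[BusRdX,Flush]  L1: P0=M P1=I P2=I P3=I  mem[L1]=6
18. P3: load  L1  bus=[BusRd]  L1: P0=O P1=I P2=I P3=S  mem[L1]=6
19. P1: store L4 := 59  bus=[BusUpgr]  L4: P0=I P1=M P2=I P3=I  mem[L4]=18
20. P2: load  L6  bus=[BusRd]  L6: P0=I P1=O P2=S P3=I  mem[L6]=50
21. P0: load  L6  bus=[BusRd]  L6: P0=S P1=O P2=S P3=I  mem[L6]=50
22. P3: load  L4  bus=[BusRd]  L4: P0=I P1=O P2=I P3=S  mem[L4]=18
23. P1: load  L0  bus=[-]  L0: P0=I P1=S P2=I P3=S  mem[L0]=40
24. P2: load  L4  bus=[BusRd]  L4: P0=I P1=O P2=S P3=S  mem[L4]=18
25. P1: store L2 := 12  bus=[BusRdX,Flush]  L2: P0=I P1=M P2=I P3=I  mem[L2]=25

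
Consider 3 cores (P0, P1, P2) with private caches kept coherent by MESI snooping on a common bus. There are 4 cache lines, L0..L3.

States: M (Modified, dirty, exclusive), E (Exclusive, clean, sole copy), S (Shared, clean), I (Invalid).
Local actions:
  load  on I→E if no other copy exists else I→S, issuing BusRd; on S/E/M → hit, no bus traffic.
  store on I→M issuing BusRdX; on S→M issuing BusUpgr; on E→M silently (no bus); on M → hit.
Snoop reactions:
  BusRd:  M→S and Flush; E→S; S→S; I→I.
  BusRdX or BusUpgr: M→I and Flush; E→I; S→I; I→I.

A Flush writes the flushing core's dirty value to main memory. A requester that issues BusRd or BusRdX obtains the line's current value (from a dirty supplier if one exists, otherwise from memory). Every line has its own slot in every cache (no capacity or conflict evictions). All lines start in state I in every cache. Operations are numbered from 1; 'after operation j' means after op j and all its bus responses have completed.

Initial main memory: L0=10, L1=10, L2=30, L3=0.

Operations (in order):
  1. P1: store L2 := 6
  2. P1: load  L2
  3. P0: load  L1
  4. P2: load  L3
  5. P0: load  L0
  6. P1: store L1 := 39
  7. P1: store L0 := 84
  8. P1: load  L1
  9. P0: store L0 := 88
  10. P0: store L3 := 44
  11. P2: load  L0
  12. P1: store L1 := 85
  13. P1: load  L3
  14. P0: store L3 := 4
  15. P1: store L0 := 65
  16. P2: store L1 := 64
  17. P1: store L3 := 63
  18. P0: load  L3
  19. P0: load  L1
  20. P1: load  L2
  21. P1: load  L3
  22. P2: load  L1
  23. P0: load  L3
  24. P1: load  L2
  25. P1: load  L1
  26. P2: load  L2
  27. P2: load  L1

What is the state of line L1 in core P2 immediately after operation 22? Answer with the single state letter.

state = S

step 1: P1: store L2 := 6  ⟶  IMI  (L2)  txn=BusRdX  M[L2]=30
step 2: P1: load  L2  ⟶  IMI  (L2)  txn=∅  M[L2]=30
step 3: P0: load  L1  ⟶  EII  (L1)  txn=BusRd  M[L1]=10
step 4: P2: load  L3  ⟶  IIE  (L3)  txn=BusRd  M[L3]=0
step 5: P0: load  L0  ⟶  EII  (L0)  txn=BusRd  M[L0]=10
step 6: P1: store L1 := 39  ⟶  IMI  (L1)  txn=BusRdX  M[L1]=10
step 7: P1: store L0 := 84  ⟶  IMI  (L0)  txn=BusRdX  M[L0]=10
step 8: P1: load  L1  ⟶  IMI  (L1)  txn=∅  M[L1]=10
step 9: P0: store L0 := 88  ⟶  MII  (L0)  txn=BusRdX+Flush  M[L0]=84
step 10: P0: store L3 := 44  ⟶  MII  (L3)  txn=BusRdX  M[L3]=0
step 11: P2: load  L0  ⟶  SIS  (L0)  txn=BusRd+Flush  M[L0]=88
step 12: P1: store L1 := 85  ⟶  IMI  (L1)  txn=∅  M[L1]=10
step 13: P1: load  L3  ⟶  SSI  (L3)  txn=BusRd+Flush  M[L3]=44
step 14: P0: store L3 := 4  ⟶  MII  (L3)  txn=BusUpgr  M[L3]=44
step 15: P1: store L0 := 65  ⟶  IMI  (L0)  txn=BusRdX  M[L0]=88
step 16: P2: store L1 := 64  ⟶  IIM  (L1)  txn=BusRdX+Flush  M[L1]=85
step 17: P1: store L3 := 63  ⟶  IMI  (L3)  txn=BusRdX+Flush  M[L3]=4
step 18: P0: load  L3  ⟶  SSI  (L3)  txn=BusRd+Flush  M[L3]=63
step 19: P0: load  L1  ⟶  SIS  (L1)  txn=BusRd+Flush  M[L1]=64
step 20: P1: load  L2  ⟶  IMI  (L2)  txn=∅  M[L2]=30
step 21: P1: load  L3  ⟶  SSI  (L3)  txn=∅  M[L3]=63
step 22: P2: load  L1  ⟶  SIS  (L1)  txn=∅  M[L1]=64
step 23: P0: load  L3  ⟶  SSI  (L3)  txn=∅  M[L3]=63
step 24: P1: load  L2  ⟶  IMI  (L2)  txn=∅  M[L2]=30
step 25: P1: load  L1  ⟶  SSS  (L1)  txn=BusRd  M[L1]=64
step 26: P2: load  L2  ⟶  ISS  (L2)  txn=BusRd+Flush  M[L2]=6
step 27: P2: load  L1  ⟶  SSS  (L1)  txn=∅  M[L1]=64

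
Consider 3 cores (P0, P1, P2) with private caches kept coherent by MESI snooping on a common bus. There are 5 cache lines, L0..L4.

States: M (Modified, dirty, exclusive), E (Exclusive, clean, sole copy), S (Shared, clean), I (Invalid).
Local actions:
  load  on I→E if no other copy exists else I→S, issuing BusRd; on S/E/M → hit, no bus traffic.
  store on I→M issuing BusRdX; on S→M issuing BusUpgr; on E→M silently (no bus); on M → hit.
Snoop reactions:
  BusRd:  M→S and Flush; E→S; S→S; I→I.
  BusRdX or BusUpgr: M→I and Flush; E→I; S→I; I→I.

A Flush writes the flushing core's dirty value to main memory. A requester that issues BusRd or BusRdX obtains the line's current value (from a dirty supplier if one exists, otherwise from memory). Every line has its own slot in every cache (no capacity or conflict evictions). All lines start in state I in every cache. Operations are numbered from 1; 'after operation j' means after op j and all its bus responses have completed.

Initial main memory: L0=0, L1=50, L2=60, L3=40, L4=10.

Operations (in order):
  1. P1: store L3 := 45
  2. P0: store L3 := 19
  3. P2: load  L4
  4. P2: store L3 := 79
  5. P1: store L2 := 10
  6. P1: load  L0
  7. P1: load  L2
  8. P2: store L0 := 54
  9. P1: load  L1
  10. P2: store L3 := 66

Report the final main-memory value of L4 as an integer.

[1] P1: store L3 := 45 | P0:I, P1:M(45), P2:I | bus: BusRdX
[2] P0: store L3 := 19 | P0:M(19), P1:I, P2:I | bus: BusRdX,Flush
[3] P2: load  L4 | P0:I, P1:I, P2:E(10) | bus: BusRd
[4] P2: store L3 := 79 | P0:I, P1:I, P2:M(79) | bus: BusRdX,Flush
[5] P1: store L2 := 10 | P0:I, P1:M(10), P2:I | bus: BusRdX
[6] P1: load  L0 | P0:I, P1:E(0), P2:I | bus: BusRd
[7] P1: load  L2 | P0:I, P1:M(10), P2:I | bus: none
[8] P2: store L0 := 54 | P0:I, P1:I, P2:M(54) | bus: BusRdX
[9] P1: load  L1 | P0:I, P1:E(50), P2:I | bus: BusRd
[10] P2: store L3 := 66 | P0:I, P1:I, P2:M(66) | bus: none

memory[L4] = 10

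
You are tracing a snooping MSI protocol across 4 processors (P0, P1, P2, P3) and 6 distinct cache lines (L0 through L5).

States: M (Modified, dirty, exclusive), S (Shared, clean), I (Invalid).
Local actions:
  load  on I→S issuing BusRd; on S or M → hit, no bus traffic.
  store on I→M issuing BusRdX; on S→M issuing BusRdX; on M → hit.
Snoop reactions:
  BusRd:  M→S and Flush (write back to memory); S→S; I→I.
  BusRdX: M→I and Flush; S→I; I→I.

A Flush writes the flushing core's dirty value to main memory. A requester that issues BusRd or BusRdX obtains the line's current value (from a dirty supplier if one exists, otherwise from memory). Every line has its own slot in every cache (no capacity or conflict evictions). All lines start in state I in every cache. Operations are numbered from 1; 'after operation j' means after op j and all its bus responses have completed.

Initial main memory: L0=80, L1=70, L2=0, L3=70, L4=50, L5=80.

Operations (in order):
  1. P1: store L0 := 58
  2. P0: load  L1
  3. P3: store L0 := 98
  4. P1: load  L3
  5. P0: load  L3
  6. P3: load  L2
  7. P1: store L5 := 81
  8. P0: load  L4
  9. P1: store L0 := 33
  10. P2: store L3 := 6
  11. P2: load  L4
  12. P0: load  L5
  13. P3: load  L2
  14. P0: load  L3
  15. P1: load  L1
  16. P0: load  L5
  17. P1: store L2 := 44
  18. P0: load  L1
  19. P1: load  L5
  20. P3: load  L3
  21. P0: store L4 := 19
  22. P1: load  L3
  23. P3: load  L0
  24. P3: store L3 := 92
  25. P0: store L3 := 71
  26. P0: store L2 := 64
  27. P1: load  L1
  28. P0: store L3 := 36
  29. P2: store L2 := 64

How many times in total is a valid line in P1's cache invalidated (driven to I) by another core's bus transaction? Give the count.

step 1: P1: store L0 := 58  ⟶  IMII  (L0)  txn=BusRdX  M[L0]=80
step 2: P0: load  L1  ⟶  SIII  (L1)  txn=BusRd  M[L1]=70
step 3: P3: store L0 := 98  ⟶  IIIM  (L0)  txn=BusRdX+Flush  M[L0]=58
step 4: P1: load  L3  ⟶  ISII  (L3)  txn=BusRd  M[L3]=70
step 5: P0: load  L3  ⟶  SSII  (L3)  txn=BusRd  M[L3]=70
step 6: P3: load  L2  ⟶  IIIS  (L2)  txn=BusRd  M[L2]=0
step 7: P1: store L5 := 81  ⟶  IMII  (L5)  txn=BusRdX  M[L5]=80
step 8: P0: load  L4  ⟶  SIII  (L4)  txn=BusRd  M[L4]=50
step 9: P1: store L0 := 33  ⟶  IMII  (L0)  txn=BusRdX+Flush  M[L0]=98
step 10: P2: store L3 := 6  ⟶  IIMI  (L3)  txn=BusRdX  M[L3]=70
step 11: P2: load  L4  ⟶  SISI  (L4)  txn=BusRd  M[L4]=50
step 12: P0: load  L5  ⟶  SSII  (L5)  txn=BusRd+Flush  M[L5]=81
step 13: P3: load  L2  ⟶  IIIS  (L2)  txn=∅  M[L2]=0
step 14: P0: load  L3  ⟶  SISI  (L3)  txn=BusRd+Flush  M[L3]=6
step 15: P1: load  L1  ⟶  SSII  (L1)  txn=BusRd  M[L1]=70
step 16: P0: load  L5  ⟶  SSII  (L5)  txn=∅  M[L5]=81
step 17: P1: store L2 := 44  ⟶  IMII  (L2)  txn=BusRdX  M[L2]=0
step 18: P0: load  L1  ⟶  SSII  (L1)  txn=∅  M[L1]=70
step 19: P1: load  L5  ⟶  SSII  (L5)  txn=∅  M[L5]=81
step 20: P3: load  L3  ⟶  SISS  (L3)  txn=BusRd  M[L3]=6
step 21: P0: store L4 := 19  ⟶  MIII  (L4)  txn=BusRdX  M[L4]=50
step 22: P1: load  L3  ⟶  SSSS  (L3)  txn=BusRd  M[L3]=6
step 23: P3: load  L0  ⟶  ISIS  (L0)  txn=BusRd+Flush  M[L0]=33
step 24: P3: store L3 := 92  ⟶  IIIM  (L3)  txn=BusRdX  M[L3]=6
step 25: P0: store L3 := 71  ⟶  MIII  (L3)  txn=BusRdX+Flush  M[L3]=92
step 26: P0: store L2 := 64  ⟶  MIII  (L2)  txn=BusRdX+Flush  M[L2]=44
step 27: P1: load  L1  ⟶  SSII  (L1)  txn=∅  M[L1]=70
step 28: P0: store L3 := 36  ⟶  MIII  (L3)  txn=∅  M[L3]=92
step 29: P2: store L2 := 64  ⟶  IIMI  (L2)  txn=BusRdX+Flush  M[L2]=64

invalidations = 4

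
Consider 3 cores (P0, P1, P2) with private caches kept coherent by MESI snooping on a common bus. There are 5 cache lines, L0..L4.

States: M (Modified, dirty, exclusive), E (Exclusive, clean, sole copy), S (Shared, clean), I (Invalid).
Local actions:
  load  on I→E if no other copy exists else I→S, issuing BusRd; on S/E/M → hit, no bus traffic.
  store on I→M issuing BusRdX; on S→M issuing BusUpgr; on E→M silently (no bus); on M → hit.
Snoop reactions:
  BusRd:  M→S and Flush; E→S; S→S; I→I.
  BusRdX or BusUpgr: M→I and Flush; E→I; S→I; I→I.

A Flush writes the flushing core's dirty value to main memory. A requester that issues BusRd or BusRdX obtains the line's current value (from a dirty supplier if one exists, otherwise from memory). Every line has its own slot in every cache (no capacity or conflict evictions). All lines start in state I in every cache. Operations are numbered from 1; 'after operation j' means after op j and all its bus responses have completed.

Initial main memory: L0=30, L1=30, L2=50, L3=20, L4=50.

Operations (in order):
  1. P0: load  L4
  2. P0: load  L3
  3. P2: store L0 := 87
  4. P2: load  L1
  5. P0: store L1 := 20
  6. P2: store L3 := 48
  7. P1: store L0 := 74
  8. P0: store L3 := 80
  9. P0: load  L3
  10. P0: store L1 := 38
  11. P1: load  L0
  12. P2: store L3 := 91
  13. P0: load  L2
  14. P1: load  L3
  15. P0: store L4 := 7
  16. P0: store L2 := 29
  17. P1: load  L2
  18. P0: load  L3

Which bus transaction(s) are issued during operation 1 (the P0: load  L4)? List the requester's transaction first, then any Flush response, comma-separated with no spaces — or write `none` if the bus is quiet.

[1] P0: load  L4 | P0:E(50), P1:I, P2:I | bus: BusRd
[2] P0: load  L3 | P0:E(20), P1:I, P2:I | bus: BusRd
[3] P2: store L0 := 87 | P0:I, P1:I, P2:M(87) | bus: BusRdX
[4] P2: load  L1 | P0:I, P1:I, P2:E(30) | bus: BusRd
[5] P0: store L1 := 20 | P0:M(20), P1:I, P2:I | bus: BusRdX
[6] P2: store L3 := 48 | P0:I, P1:I, P2:M(48) | bus: BusRdX
[7] P1: store L0 := 74 | P0:I, P1:M(74), P2:I | bus: BusRdX,Flush
[8] P0: store L3 := 80 | P0:M(80), P1:I, P2:I | bus: BusRdX,Flush
[9] P0: load  L3 | P0:M(80), P1:I, P2:I | bus: none
[10] P0: store L1 := 38 | P0:M(38), P1:I, P2:I | bus: none
[11] P1: load  L0 | P0:I, P1:M(74), P2:I | bus: none
[12] P2: store L3 := 91 | P0:I, P1:I, P2:M(91) | bus: BusRdX,Flush
[13] P0: load  L2 | P0:E(50), P1:I, P2:I | bus: BusRd
[14] P1: load  L3 | P0:I, P1:S(91), P2:S(91) | bus: BusRd,Flush
[15] P0: store L4 := 7 | P0:M(7), P1:I, P2:I | bus: none
[16] P0: store L2 := 29 | P0:M(29), P1:I, P2:I | bus: none
[17] P1: load  L2 | P0:S(29), P1:S(29), P2:I | bus: BusRd,Flush
[18] P0: load  L3 | P0:S(91), P1:S(91), P2:S(91) | bus: BusRd

bus = BusRd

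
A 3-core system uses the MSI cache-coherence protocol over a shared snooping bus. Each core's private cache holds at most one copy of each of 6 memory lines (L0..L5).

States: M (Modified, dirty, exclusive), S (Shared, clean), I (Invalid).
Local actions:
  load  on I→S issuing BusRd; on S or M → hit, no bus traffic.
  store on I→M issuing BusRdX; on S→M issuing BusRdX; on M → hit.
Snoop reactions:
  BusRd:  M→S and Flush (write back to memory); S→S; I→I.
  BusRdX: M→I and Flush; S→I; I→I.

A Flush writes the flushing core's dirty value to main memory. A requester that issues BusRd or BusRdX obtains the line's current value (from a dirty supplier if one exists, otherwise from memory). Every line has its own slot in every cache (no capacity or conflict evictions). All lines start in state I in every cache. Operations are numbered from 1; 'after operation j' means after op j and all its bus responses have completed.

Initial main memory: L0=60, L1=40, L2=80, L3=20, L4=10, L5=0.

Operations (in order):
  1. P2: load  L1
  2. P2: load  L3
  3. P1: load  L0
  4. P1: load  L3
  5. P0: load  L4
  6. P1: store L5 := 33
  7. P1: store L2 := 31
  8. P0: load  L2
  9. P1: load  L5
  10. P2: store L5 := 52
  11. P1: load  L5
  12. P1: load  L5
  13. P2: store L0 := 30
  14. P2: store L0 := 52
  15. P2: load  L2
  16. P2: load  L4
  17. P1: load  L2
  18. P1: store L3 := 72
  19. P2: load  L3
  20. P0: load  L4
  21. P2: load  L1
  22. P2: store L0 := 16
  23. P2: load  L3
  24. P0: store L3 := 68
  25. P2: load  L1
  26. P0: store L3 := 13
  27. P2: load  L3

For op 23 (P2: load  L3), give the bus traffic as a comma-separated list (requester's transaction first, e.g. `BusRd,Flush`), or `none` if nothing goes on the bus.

step 1: P2: load  L1  ⟶  IIS  (L1)  txn=BusRd  M[L1]=40
step 2: P2: load  L3  ⟶  IIS  (L3)  txn=BusRd  M[L3]=20
step 3: P1: load  L0  ⟶  ISI  (L0)  txn=BusRd  M[L0]=60
step 4: P1: load  L3  ⟶  ISS  (L3)  txn=BusRd  M[L3]=20
step 5: P0: load  L4  ⟶  SII  (L4)  txn=BusRd  M[L4]=10
step 6: P1: store L5 := 33  ⟶  IMI  (L5)  txn=BusRdX  M[L5]=0
step 7: P1: store L2 := 31  ⟶  IMI  (L2)  txn=BusRdX  M[L2]=80
step 8: P0: load  L2  ⟶  SSI  (L2)  txn=BusRd+Flush  M[L2]=31
step 9: P1: load  L5  ⟶  IMI  (L5)  txn=∅  M[L5]=0
step 10: P2: store L5 := 52  ⟶  IIM  (L5)  txn=BusRdX+Flush  M[L5]=33
step 11: P1: load  L5  ⟶  ISS  (L5)  txn=BusRd+Flush  M[L5]=52
step 12: P1: load  L5  ⟶  ISS  (L5)  txn=∅  M[L5]=52
step 13: P2: store L0 := 30  ⟶  IIM  (L0)  txn=BusRdX  M[L0]=60
step 14: P2: store L0 := 52  ⟶  IIM  (L0)  txn=∅  M[L0]=60
step 15: P2: load  L2  ⟶  SSS  (L2)  txn=BusRd  M[L2]=31
step 16: P2: load  L4  ⟶  SIS  (L4)  txn=BusRd  M[L4]=10
step 17: P1: load  L2  ⟶  SSS  (L2)  txn=∅  M[L2]=31
step 18: P1: store L3 := 72  ⟶  IMI  (L3)  txn=BusRdX  M[L3]=20
step 19: P2: load  L3  ⟶  ISS  (L3)  txn=BusRd+Flush  M[L3]=72
step 20: P0: load  L4  ⟶  SIS  (L4)  txn=∅  M[L4]=10
step 21: P2: load  L1  ⟶  IIS  (L1)  txn=∅  M[L1]=40
step 22: P2: store L0 := 16  ⟶  IIM  (L0)  txn=∅  M[L0]=60
step 23: P2: load  L3  ⟶  ISS  (L3)  txn=∅  M[L3]=72
step 24: P0: store L3 := 68  ⟶  MII  (L3)  txn=BusRdX  M[L3]=72
step 25: P2: load  L1  ⟶  IIS  (L1)  txn=∅  M[L1]=40
step 26: P0: store L3 := 13  ⟶  MII  (L3)  txn=∅  M[L3]=72
step 27: P2: load  L3  ⟶  SIS  (L3)  txn=BusRd+Flush  M[L3]=13

bus = none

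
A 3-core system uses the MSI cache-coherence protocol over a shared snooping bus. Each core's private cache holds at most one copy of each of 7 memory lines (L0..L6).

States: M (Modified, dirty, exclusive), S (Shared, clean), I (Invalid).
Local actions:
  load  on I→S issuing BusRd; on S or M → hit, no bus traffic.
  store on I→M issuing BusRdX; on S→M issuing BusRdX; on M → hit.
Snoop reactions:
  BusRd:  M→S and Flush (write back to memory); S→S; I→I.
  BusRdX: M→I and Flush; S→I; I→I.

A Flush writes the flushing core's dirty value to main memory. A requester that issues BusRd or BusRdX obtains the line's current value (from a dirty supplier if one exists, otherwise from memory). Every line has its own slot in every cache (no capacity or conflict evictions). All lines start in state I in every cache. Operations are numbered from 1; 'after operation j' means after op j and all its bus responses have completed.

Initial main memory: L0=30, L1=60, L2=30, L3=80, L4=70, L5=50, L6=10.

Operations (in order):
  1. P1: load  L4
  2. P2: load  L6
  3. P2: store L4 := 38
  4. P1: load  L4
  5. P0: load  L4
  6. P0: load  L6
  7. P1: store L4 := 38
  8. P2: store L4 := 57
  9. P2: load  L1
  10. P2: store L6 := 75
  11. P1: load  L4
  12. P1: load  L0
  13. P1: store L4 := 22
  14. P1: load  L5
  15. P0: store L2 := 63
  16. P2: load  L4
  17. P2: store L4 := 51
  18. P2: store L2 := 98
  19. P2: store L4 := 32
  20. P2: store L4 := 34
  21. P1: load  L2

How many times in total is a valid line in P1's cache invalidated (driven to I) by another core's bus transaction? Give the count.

invalidations = 3

1. P1: load  L4  bus=[BusRd]  L4: P0=I P1=S P2=I  mem[L4]=70
2. P2: load  L6  bus=[BusRd]  L6: P0=I P1=I P2=S  mem[L6]=10
3. P2: store L4 := 38  bus=[BusRdX]  L4: P0=I P1=I P2=M  mem[L4]=70
4. P1: load  L4  bus=[BusRd,Flush]  L4: P0=I P1=S P2=S  mem[L4]=38
5. P0: load  L4  bus=[BusRd]  L4: P0=S P1=S P2=S  mem[L4]=38
6. P0: load  L6  bus=[BusRd]  L6: P0=S P1=I P2=S  mem[L6]=10
7. P1: store L4 := 38  bus=[BusRdX]  L4: P0=I P1=M P2=I  mem[L4]=38
8. P2: store L4 := 57  bus=[BusRdX,Flush]  L4: P0=I P1=I P2=M  mem[L4]=38
9. P2: load  L1  bus=[BusRd]  L1: P0=I P1=I P2=S  mem[L1]=60
10. P2: store L6 := 75  bus=[BusRdX]  L6: P0=I P1=I P2=M  mem[L6]=10
11. P1: load  L4  bus=[BusRd,Flush]  L4: P0=I P1=S P2=S  mem[L4]=57
12. P1: load  L0  bus=[BusRd]  L0: P0=I P1=S P2=I  mem[L0]=30
13. P1: store L4 := 22  bus=[BusRdX]  L4: P0=I P1=M P2=I  mem[L4]=57
14. P1: load  L5  bus=[BusRd]  L5: P0=I P1=S P2=I  mem[L5]=50
15. P0: store L2 := 63  bus=[BusRdX]  L2: P0=M P1=I P2=I  mem[L2]=30
16. P2: load  L4  bus=[BusRd,Flush]  L4: P0=I P1=S P2=S  mem[L4]=22
17. P2: store L4 := 51  bus=[BusRdX]  L4: P0=I P1=I P2=M  mem[L4]=22
18. P2: store L2 := 98  bus=[BusRdX,Flush]  L2: P0=I P1=I P2=M  mem[L2]=63
19. P2: store L4 := 32  bus=[-]  L4: P0=I P1=I P2=M  mem[L4]=22
20. P2: store L4 := 34  bus=[-]  L4: P0=I P1=I P2=M  mem[L4]=22
21. P1: load  L2  bus=[BusRd,Flush]  L2: P0=I P1=S P2=S  mem[L2]=98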